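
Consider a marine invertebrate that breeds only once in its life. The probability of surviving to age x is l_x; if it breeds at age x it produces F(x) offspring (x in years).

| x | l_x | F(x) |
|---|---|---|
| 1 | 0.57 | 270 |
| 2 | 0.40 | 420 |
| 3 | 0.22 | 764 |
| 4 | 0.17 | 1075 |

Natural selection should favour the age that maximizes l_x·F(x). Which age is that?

Expected offspring if breeding at age x = l_x × F(x):
  age 1: 0.57 × 270 = 153.900
  age 2: 0.40 × 420 = 168.000
  age 3: 0.22 × 764 = 168.080
  age 4: 0.17 × 1075 = 182.750
Maximum at age 4 (182.750).

4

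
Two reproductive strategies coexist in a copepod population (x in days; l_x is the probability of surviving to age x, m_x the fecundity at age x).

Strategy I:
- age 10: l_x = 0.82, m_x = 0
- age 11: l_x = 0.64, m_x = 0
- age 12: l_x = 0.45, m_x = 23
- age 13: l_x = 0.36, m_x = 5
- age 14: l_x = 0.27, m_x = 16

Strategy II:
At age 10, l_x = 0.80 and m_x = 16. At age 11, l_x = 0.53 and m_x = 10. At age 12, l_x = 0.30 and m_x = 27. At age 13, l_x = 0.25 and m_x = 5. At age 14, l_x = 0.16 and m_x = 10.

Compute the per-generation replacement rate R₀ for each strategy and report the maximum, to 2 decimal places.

Strategy I: R₀ = 0.82×0 + 0.64×0 + 0.45×23 + 0.36×5 + 0.27×16 = 16.4700
Strategy II: R₀ = 0.80×16 + 0.53×10 + 0.30×27 + 0.25×5 + 0.16×10 = 29.0500
Highest R₀: strategy II with 29.0500.

29.05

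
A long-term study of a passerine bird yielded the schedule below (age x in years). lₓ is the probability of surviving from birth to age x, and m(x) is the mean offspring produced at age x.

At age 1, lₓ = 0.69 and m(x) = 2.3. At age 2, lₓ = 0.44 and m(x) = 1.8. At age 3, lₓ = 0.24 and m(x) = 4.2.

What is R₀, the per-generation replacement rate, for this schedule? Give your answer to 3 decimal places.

R₀ = Σ lₓ m(x):
  age 1: 0.69 × 2.3 = 1.5870
  age 2: 0.44 × 1.8 = 0.7920
  age 3: 0.24 × 4.2 = 1.0080
R₀ = 1.5870 + 0.7920 + 1.0080 = 3.3870

3.387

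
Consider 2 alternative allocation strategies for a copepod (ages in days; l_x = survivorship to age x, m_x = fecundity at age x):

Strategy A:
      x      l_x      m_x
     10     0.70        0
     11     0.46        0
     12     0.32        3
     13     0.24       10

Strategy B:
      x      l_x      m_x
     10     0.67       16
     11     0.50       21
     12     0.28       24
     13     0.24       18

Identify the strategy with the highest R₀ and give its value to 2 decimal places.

Strategy A: R₀ = 0.70×0 + 0.46×0 + 0.32×3 + 0.24×10 = 3.3600
Strategy B: R₀ = 0.67×16 + 0.50×21 + 0.28×24 + 0.24×18 = 32.2600
Highest R₀: strategy B with 32.2600.

32.26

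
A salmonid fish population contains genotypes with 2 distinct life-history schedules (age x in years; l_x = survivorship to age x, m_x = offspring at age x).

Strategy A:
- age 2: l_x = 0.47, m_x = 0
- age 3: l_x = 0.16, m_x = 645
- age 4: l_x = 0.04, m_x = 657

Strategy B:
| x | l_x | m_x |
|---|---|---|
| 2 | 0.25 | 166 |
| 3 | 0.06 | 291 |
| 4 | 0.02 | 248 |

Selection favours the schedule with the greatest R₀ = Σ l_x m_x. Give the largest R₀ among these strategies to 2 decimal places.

129.48

Strategy A: R₀ = 0.47×0 + 0.16×645 + 0.04×657 = 129.4800
Strategy B: R₀ = 0.25×166 + 0.06×291 + 0.02×248 = 63.9200
Highest R₀: strategy A with 129.4800.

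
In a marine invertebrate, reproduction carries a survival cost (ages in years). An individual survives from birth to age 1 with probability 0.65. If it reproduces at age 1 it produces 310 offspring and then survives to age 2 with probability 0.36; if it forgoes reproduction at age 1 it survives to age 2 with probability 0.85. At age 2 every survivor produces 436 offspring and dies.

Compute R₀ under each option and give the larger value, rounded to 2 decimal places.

breed at age 1: R₀ = 0.65 × (310 + 0.36 × 436) = 0.65 × 466.9600 = 303.5240
delay to age 2: R₀ = 0.65 × (0.85 × 436) = 0.65 × 370.6000 = 240.8900
Higher: breed at age 1 (303.5240).

303.52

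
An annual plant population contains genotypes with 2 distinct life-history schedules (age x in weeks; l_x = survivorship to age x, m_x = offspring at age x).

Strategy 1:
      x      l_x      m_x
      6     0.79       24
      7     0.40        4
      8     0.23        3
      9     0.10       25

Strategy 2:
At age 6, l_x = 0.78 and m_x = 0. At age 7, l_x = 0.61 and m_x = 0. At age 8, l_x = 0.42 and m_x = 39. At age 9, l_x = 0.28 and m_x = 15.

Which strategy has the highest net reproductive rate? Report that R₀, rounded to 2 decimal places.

Strategy 1: R₀ = 0.79×24 + 0.40×4 + 0.23×3 + 0.10×25 = 23.7500
Strategy 2: R₀ = 0.78×0 + 0.61×0 + 0.42×39 + 0.28×15 = 20.5800
Highest R₀: strategy 1 with 23.7500.

23.75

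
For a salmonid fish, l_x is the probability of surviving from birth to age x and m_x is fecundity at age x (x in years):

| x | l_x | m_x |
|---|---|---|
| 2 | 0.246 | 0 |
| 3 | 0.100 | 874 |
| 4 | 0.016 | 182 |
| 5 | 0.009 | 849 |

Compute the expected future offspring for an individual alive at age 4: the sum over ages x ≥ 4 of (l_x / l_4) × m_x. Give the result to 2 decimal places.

659.56

l_4 = 0.016. Conditional survival from age 4 to x is l_x / l_4.
  x=4: (0.016/0.016) × 182 = 182.0000
  x=5: (0.009/0.016) × 849 = 477.5625
Sum = 182.0000 + 477.5625 = 659.5625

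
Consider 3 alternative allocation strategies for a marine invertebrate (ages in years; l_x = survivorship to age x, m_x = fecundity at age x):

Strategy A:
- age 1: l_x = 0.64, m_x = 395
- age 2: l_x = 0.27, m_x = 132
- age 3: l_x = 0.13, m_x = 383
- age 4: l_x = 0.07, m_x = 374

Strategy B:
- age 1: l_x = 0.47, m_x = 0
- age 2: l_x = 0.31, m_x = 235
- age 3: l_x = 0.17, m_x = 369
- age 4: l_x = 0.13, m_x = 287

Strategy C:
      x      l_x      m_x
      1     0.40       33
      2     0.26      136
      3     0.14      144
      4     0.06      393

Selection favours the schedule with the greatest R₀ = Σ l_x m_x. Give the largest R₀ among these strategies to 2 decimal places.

Strategy A: R₀ = 0.64×395 + 0.27×132 + 0.13×383 + 0.07×374 = 364.4100
Strategy B: R₀ = 0.47×0 + 0.31×235 + 0.17×369 + 0.13×287 = 172.8900
Strategy C: R₀ = 0.40×33 + 0.26×136 + 0.14×144 + 0.06×393 = 92.3000
Highest R₀: strategy A with 364.4100.

364.41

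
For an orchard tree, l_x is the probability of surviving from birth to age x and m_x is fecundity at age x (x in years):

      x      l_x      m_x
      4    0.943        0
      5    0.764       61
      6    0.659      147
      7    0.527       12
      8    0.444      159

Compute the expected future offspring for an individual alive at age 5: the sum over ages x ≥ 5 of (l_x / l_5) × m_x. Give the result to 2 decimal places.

l_5 = 0.764. Conditional survival from age 5 to x is l_x / l_5.
  x=5: (0.764/0.764) × 61 = 61.0000
  x=6: (0.659/0.764) × 147 = 126.7971
  x=7: (0.527/0.764) × 12 = 8.2775
  x=8: (0.444/0.764) × 159 = 92.4031
Sum = 61.0000 + 126.7971 + 8.2775 + 92.4031 = 288.4777

288.48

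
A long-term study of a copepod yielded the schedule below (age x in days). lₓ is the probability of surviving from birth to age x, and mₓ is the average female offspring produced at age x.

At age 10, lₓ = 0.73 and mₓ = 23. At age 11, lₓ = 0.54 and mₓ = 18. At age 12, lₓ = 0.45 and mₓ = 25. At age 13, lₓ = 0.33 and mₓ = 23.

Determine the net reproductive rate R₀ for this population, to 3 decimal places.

R₀ = Σ lₓ mₓ:
  age 10: 0.73 × 23 = 16.7900
  age 11: 0.54 × 18 = 9.7200
  age 12: 0.45 × 25 = 11.2500
  age 13: 0.33 × 23 = 7.5900
R₀ = 16.7900 + 9.7200 + 11.2500 + 7.5900 = 45.3500

45.350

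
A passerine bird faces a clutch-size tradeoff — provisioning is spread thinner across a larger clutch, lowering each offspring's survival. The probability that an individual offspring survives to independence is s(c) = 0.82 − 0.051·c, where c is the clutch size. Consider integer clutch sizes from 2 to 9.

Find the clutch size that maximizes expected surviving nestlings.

8

Expected surviving nestlings = c × s(c):
  c=2: 2 × 0.718 = 1.436
  c=3: 3 × 0.667 = 2.001
  c=4: 4 × 0.616 = 2.464
  c=5: 5 × 0.565 = 2.825
  c=6: 6 × 0.514 = 3.084
  c=7: 7 × 0.463 = 3.241
  c=8: 8 × 0.412 = 3.296
  c=9: 9 × 0.361 = 3.249
Maximum at c = 8 (3.296 surviving nestlings).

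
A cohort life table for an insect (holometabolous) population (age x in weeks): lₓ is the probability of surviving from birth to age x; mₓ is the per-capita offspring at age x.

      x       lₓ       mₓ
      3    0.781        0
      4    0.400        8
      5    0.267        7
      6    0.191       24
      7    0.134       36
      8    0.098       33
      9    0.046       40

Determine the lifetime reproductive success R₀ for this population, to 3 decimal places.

R₀ = Σ lₓ mₓ:
  age 3: 0.781 × 0 = 0.0000
  age 4: 0.400 × 8 = 3.2000
  age 5: 0.267 × 7 = 1.8690
  age 6: 0.191 × 24 = 4.5840
  age 7: 0.134 × 36 = 4.8240
  age 8: 0.098 × 33 = 3.2340
  age 9: 0.046 × 40 = 1.8400
R₀ = 0.0000 + 3.2000 + 1.8690 + 4.5840 + 4.8240 + 3.2340 + 1.8400 = 19.5510

19.551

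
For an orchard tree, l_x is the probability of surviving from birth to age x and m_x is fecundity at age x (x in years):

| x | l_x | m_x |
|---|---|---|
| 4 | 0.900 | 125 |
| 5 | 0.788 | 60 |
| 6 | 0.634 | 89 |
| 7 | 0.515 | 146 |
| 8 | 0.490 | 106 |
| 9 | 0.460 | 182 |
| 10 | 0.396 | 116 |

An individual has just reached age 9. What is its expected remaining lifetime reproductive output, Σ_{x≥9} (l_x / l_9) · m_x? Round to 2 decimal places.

281.86

l_9 = 0.460. Conditional survival from age 9 to x is l_x / l_9.
  x=9: (0.460/0.460) × 182 = 182.0000
  x=10: (0.396/0.460) × 116 = 99.8609
Sum = 182.0000 + 99.8609 = 281.8609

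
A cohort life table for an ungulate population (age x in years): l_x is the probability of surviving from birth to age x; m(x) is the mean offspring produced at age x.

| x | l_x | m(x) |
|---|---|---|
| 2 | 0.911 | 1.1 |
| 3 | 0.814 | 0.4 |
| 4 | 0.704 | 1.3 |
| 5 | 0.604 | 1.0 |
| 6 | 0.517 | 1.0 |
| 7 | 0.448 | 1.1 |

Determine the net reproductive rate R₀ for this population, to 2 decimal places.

R₀ = Σ l_x m(x):
  age 2: 0.911 × 1.1 = 1.0021
  age 3: 0.814 × 0.4 = 0.3256
  age 4: 0.704 × 1.3 = 0.9152
  age 5: 0.604 × 1.0 = 0.6040
  age 6: 0.517 × 1.0 = 0.5170
  age 7: 0.448 × 1.1 = 0.4928
R₀ = 1.0021 + 0.3256 + 0.9152 + 0.6040 + 0.5170 + 0.4928 = 3.8567

3.86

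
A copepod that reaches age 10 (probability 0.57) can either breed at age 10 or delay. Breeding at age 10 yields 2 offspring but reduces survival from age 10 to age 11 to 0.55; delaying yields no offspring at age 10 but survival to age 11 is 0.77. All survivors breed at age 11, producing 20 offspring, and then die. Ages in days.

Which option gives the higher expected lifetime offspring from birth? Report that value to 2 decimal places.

breed at age 10: R₀ = 0.57 × (2 + 0.55 × 20) = 0.57 × 13.0000 = 7.4100
delay to age 11: R₀ = 0.57 × (0.77 × 20) = 0.57 × 15.4000 = 8.7780
Higher: delay to age 11 (8.7780).

8.78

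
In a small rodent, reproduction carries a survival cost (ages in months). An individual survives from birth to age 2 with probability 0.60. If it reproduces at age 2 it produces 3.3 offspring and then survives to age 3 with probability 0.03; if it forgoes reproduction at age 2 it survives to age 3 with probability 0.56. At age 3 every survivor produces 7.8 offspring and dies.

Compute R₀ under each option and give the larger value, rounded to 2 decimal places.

breed at age 2: R₀ = 0.60 × (3.3 + 0.03 × 7.8) = 0.60 × 3.5340 = 2.1204
delay to age 3: R₀ = 0.60 × (0.56 × 7.8) = 0.60 × 4.3680 = 2.6208
Higher: delay to age 3 (2.6208).

2.62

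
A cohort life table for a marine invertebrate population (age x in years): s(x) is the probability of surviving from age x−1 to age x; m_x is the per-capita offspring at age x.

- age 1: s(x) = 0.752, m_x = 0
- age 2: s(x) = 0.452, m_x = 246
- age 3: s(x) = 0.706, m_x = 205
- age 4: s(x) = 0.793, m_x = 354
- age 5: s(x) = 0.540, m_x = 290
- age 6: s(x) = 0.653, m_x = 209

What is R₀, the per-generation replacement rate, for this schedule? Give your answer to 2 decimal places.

244.00

Survivorship from birth: l_x = s_1·s_2·…·s_x.
  l_1 = 0.75200
  l_2 = 0.33990
  l_3 = 0.23997
  l_4 = 0.19030
  l_5 = 0.10276
  l_6 = 0.06710
R₀ = Σ l_x m_x:
  age 1: 0.75200 × 0 = 0.0000
  age 2: 0.33990 × 246 = 83.6154
  age 3: 0.23997 × 205 = 49.1938
  age 4: 0.19030 × 354 = 67.3662
  age 5: 0.10276 × 290 = 29.8004
  age 6: 0.06710 × 209 = 14.0239
R₀ = 0.0000 + 83.6154 + 49.1938 + 67.3662 + 29.8004 + 14.0239 = 243.9997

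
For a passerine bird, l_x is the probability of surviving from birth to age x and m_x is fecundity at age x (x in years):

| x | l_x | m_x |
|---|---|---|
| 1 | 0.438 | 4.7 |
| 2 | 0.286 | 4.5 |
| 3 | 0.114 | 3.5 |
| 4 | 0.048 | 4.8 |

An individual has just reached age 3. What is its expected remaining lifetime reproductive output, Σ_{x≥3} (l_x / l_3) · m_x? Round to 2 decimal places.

l_3 = 0.114. Conditional survival from age 3 to x is l_x / l_3.
  x=3: (0.114/0.114) × 3.5 = 3.5000
  x=4: (0.048/0.114) × 4.8 = 2.0211
Sum = 3.5000 + 2.0211 = 5.5211

5.52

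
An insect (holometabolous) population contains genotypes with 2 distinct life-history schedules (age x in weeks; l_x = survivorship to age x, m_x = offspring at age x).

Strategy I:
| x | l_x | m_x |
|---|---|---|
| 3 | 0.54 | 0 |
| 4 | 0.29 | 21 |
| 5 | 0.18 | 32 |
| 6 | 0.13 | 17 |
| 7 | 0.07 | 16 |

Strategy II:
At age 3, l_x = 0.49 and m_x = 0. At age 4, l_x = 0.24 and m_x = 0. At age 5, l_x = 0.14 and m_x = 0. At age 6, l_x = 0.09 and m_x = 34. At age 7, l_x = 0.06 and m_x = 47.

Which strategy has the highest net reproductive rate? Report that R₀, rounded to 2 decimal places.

15.18

Strategy I: R₀ = 0.54×0 + 0.29×21 + 0.18×32 + 0.13×17 + 0.07×16 = 15.1800
Strategy II: R₀ = 0.49×0 + 0.24×0 + 0.14×0 + 0.09×34 + 0.06×47 = 5.8800
Highest R₀: strategy I with 15.1800.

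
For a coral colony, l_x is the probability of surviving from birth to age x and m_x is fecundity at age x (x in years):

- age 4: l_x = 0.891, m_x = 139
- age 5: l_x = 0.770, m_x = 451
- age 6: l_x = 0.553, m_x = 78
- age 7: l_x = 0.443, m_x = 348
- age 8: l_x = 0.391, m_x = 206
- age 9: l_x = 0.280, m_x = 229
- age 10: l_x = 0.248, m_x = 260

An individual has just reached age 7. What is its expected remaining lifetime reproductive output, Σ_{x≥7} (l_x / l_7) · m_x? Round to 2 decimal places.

820.11

l_7 = 0.443. Conditional survival from age 7 to x is l_x / l_7.
  x=7: (0.443/0.443) × 348 = 348.0000
  x=8: (0.391/0.443) × 206 = 181.8194
  x=9: (0.280/0.443) × 229 = 144.7404
  x=10: (0.248/0.443) × 260 = 145.5530
Sum = 348.0000 + 181.8194 + 144.7404 + 145.5530 = 820.1129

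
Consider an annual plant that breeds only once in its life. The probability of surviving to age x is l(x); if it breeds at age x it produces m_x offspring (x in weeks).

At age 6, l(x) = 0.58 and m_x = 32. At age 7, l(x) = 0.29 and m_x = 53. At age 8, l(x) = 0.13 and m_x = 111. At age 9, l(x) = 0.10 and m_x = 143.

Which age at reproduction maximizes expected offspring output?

Expected offspring if breeding at age x = l(x) × m_x:
  age 6: 0.58 × 32 = 18.560
  age 7: 0.29 × 53 = 15.370
  age 8: 0.13 × 111 = 14.430
  age 9: 0.10 × 143 = 14.300
Maximum at age 6 (18.560).

6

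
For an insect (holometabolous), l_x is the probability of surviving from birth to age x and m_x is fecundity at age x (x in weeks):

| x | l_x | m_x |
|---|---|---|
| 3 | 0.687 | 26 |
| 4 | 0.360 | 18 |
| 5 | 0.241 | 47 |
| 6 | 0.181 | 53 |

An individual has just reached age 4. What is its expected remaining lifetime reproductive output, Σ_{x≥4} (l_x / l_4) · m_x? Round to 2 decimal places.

76.11

l_4 = 0.360. Conditional survival from age 4 to x is l_x / l_4.
  x=4: (0.360/0.360) × 18 = 18.0000
  x=5: (0.241/0.360) × 47 = 31.4639
  x=6: (0.181/0.360) × 53 = 26.6472
Sum = 18.0000 + 31.4639 + 26.6472 = 76.1111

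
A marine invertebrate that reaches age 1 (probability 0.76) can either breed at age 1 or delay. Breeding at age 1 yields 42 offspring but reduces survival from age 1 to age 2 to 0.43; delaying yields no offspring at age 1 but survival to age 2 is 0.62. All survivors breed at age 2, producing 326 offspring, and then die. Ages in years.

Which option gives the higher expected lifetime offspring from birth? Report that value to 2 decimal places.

153.61

breed at age 1: R₀ = 0.76 × (42 + 0.43 × 326) = 0.76 × 182.1800 = 138.4568
delay to age 2: R₀ = 0.76 × (0.62 × 326) = 0.76 × 202.1200 = 153.6112
Higher: delay to age 2 (153.6112).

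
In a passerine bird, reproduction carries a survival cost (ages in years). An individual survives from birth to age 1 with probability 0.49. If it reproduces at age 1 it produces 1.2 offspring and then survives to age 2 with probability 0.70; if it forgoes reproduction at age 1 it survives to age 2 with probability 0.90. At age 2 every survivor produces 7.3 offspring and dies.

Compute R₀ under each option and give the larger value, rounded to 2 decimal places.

3.22

breed at age 1: R₀ = 0.49 × (1.2 + 0.70 × 7.3) = 0.49 × 6.3100 = 3.0919
delay to age 2: R₀ = 0.49 × (0.90 × 7.3) = 0.49 × 6.5700 = 3.2193
Higher: delay to age 2 (3.2193).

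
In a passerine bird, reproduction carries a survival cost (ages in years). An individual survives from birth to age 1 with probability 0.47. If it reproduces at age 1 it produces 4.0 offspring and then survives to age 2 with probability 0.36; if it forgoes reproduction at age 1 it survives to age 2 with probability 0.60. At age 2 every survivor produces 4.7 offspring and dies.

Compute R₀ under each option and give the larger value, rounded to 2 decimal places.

breed at age 1: R₀ = 0.47 × (4.0 + 0.36 × 4.7) = 0.47 × 5.6920 = 2.6752
delay to age 2: R₀ = 0.47 × (0.60 × 4.7) = 0.47 × 2.8200 = 1.3254
Higher: breed at age 1 (2.6752).

2.68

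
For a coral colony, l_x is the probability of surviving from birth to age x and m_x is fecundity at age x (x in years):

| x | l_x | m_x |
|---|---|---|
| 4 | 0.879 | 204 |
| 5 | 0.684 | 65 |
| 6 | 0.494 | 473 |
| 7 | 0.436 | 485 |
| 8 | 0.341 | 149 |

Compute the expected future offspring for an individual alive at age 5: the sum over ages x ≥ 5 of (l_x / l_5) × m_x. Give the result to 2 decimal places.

790.05

l_5 = 0.684. Conditional survival from age 5 to x is l_x / l_5.
  x=5: (0.684/0.684) × 65 = 65.0000
  x=6: (0.494/0.684) × 473 = 341.6111
  x=7: (0.436/0.684) × 485 = 309.1520
  x=8: (0.341/0.684) × 149 = 74.2822
Sum = 65.0000 + 341.6111 + 309.1520 + 74.2822 = 790.0453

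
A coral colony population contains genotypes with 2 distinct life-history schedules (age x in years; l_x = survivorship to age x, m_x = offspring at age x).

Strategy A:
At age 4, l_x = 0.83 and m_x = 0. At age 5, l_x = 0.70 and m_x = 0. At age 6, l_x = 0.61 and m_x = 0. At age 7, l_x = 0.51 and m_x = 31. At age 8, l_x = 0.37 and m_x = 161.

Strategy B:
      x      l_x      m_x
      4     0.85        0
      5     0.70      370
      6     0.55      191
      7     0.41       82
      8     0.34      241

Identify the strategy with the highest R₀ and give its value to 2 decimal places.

Strategy A: R₀ = 0.83×0 + 0.70×0 + 0.61×0 + 0.51×31 + 0.37×161 = 75.3800
Strategy B: R₀ = 0.85×0 + 0.70×370 + 0.55×191 + 0.41×82 + 0.34×241 = 479.6100
Highest R₀: strategy B with 479.6100.

479.61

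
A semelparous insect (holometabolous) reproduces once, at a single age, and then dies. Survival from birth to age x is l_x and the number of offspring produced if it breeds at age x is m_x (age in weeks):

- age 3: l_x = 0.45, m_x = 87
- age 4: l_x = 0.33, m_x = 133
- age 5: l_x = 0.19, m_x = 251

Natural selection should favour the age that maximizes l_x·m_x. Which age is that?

5

Expected offspring if breeding at age x = l_x × m_x:
  age 3: 0.45 × 87 = 39.150
  age 4: 0.33 × 133 = 43.890
  age 5: 0.19 × 251 = 47.690
Maximum at age 5 (47.690).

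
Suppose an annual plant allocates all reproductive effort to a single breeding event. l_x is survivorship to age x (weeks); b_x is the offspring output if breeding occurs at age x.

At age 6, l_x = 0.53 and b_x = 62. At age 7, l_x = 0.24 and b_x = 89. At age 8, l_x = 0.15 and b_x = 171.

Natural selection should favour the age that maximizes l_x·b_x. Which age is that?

6

Expected offspring if breeding at age x = l_x × b_x:
  age 6: 0.53 × 62 = 32.860
  age 7: 0.24 × 89 = 21.360
  age 8: 0.15 × 171 = 25.650
Maximum at age 6 (32.860).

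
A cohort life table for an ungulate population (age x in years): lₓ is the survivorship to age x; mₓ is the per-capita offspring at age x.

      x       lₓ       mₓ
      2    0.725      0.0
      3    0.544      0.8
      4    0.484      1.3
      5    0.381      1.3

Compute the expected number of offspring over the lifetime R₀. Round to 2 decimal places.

1.56

R₀ = Σ lₓ mₓ:
  age 2: 0.725 × 0.0 = 0.0000
  age 3: 0.544 × 0.8 = 0.4352
  age 4: 0.484 × 1.3 = 0.6292
  age 5: 0.381 × 1.3 = 0.4953
R₀ = 0.0000 + 0.4352 + 0.6292 + 0.4953 = 1.5597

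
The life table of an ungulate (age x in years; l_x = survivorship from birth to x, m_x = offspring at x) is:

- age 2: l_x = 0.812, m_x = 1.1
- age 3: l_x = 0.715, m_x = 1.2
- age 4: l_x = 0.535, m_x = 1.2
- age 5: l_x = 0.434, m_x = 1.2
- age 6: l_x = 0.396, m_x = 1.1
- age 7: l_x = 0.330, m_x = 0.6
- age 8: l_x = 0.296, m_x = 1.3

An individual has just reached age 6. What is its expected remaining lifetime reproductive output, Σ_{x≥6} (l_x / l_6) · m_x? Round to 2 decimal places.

l_6 = 0.396. Conditional survival from age 6 to x is l_x / l_6.
  x=6: (0.396/0.396) × 1.1 = 1.1000
  x=7: (0.330/0.396) × 0.6 = 0.5000
  x=8: (0.296/0.396) × 1.3 = 0.9717
Sum = 1.1000 + 0.5000 + 0.9717 = 2.5717

2.57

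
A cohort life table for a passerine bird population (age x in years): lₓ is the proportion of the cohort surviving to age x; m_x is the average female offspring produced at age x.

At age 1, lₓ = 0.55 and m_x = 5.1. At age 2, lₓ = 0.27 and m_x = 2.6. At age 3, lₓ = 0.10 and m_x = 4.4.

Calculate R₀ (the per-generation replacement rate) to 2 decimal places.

R₀ = Σ lₓ m_x:
  age 1: 0.55 × 5.1 = 2.8050
  age 2: 0.27 × 2.6 = 0.7020
  age 3: 0.10 × 4.4 = 0.4400
R₀ = 2.8050 + 0.7020 + 0.4400 = 3.9470

3.95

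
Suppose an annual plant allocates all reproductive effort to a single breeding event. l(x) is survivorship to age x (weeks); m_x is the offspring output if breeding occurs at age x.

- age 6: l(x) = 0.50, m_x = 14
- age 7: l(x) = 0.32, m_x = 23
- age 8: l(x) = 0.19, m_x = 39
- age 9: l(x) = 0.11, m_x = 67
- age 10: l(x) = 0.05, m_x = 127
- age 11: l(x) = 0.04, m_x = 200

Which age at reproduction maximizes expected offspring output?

11

Expected offspring if breeding at age x = l(x) × m_x:
  age 6: 0.50 × 14 = 7.000
  age 7: 0.32 × 23 = 7.360
  age 8: 0.19 × 39 = 7.410
  age 9: 0.11 × 67 = 7.370
  age 10: 0.05 × 127 = 6.350
  age 11: 0.04 × 200 = 8.000
Maximum at age 11 (8.000).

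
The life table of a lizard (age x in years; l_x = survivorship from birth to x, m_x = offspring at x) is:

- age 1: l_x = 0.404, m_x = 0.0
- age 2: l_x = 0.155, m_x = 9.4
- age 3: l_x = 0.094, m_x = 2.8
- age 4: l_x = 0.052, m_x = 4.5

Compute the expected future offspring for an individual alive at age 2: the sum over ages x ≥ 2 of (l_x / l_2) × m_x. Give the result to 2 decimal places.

l_2 = 0.155. Conditional survival from age 2 to x is l_x / l_2.
  x=2: (0.155/0.155) × 9.4 = 9.4000
  x=3: (0.094/0.155) × 2.8 = 1.6981
  x=4: (0.052/0.155) × 4.5 = 1.5097
Sum = 9.4000 + 1.6981 + 1.5097 = 12.6077

12.61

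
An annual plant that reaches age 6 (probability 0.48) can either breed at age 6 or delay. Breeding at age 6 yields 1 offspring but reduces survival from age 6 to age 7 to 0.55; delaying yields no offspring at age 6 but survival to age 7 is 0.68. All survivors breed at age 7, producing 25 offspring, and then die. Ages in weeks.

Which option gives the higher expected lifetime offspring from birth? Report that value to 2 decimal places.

breed at age 6: R₀ = 0.48 × (1 + 0.55 × 25) = 0.48 × 14.7500 = 7.0800
delay to age 7: R₀ = 0.48 × (0.68 × 25) = 0.48 × 17.0000 = 8.1600
Higher: delay to age 7 (8.1600).

8.16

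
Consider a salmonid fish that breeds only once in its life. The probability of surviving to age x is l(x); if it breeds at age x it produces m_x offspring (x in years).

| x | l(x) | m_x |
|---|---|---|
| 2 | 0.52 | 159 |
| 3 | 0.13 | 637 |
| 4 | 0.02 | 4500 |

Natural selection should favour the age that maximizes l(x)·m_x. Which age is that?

4

Expected offspring if breeding at age x = l(x) × m_x:
  age 2: 0.52 × 159 = 82.680
  age 3: 0.13 × 637 = 82.810
  age 4: 0.02 × 4500 = 90.000
Maximum at age 4 (90.000).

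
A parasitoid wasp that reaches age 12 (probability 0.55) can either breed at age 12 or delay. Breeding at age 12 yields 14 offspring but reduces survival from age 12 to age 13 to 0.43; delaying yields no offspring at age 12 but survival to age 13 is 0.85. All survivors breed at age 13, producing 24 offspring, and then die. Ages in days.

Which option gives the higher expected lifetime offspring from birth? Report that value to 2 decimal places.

13.38

breed at age 12: R₀ = 0.55 × (14 + 0.43 × 24) = 0.55 × 24.3200 = 13.3760
delay to age 13: R₀ = 0.55 × (0.85 × 24) = 0.55 × 20.4000 = 11.2200
Higher: breed at age 12 (13.3760).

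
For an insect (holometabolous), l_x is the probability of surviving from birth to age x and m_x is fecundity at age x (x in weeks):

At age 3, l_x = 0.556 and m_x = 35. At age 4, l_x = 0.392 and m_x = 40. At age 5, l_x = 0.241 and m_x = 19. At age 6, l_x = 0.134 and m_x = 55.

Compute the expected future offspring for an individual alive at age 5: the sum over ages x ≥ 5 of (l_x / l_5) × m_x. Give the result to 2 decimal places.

l_5 = 0.241. Conditional survival from age 5 to x is l_x / l_5.
  x=5: (0.241/0.241) × 19 = 19.0000
  x=6: (0.134/0.241) × 55 = 30.5809
Sum = 19.0000 + 30.5809 = 49.5809

49.58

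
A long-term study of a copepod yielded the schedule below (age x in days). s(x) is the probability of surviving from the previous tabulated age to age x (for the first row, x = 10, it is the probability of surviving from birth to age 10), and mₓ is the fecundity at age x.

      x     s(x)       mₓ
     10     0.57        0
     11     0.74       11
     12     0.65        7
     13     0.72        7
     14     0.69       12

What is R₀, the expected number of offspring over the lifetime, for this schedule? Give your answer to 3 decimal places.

9.575

Survivorship from birth: l_x = s_10·s_11·…·s_x.
  l_10 = 0.57000
  l_11 = 0.42180
  l_12 = 0.27417
  l_13 = 0.19740
  l_14 = 0.13621
R₀ = Σ l_x mₓ:
  age 10: 0.57000 × 0 = 0.0000
  age 11: 0.42180 × 11 = 4.6398
  age 12: 0.27417 × 7 = 1.9192
  age 13: 0.19740 × 7 = 1.3818
  age 14: 0.13621 × 12 = 1.6345
R₀ = 0.0000 + 4.6398 + 1.9192 + 1.3818 + 1.6345 = 9.5753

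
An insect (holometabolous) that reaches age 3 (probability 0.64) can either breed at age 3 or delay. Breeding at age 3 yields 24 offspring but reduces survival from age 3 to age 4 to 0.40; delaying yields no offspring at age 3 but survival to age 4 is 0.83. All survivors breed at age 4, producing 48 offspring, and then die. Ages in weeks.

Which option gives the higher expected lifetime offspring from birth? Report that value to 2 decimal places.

27.65

breed at age 3: R₀ = 0.64 × (24 + 0.40 × 48) = 0.64 × 43.2000 = 27.6480
delay to age 4: R₀ = 0.64 × (0.83 × 48) = 0.64 × 39.8400 = 25.4976
Higher: breed at age 3 (27.6480).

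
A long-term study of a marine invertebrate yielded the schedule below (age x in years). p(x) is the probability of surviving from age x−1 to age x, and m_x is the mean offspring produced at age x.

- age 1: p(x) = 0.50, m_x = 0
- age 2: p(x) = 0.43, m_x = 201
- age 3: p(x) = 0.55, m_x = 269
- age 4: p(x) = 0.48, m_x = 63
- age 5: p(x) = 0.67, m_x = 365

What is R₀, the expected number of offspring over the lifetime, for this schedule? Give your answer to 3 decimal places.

Survivorship from birth: l_x = p_1·p_2·…·p_x.
  l_1 = 0.50000
  l_2 = 0.21500
  l_3 = 0.11825
  l_4 = 0.05676
  l_5 = 0.03803
R₀ = Σ l_x m_x:
  age 1: 0.50000 × 0 = 0.0000
  age 2: 0.21500 × 201 = 43.2150
  age 3: 0.11825 × 269 = 31.8092
  age 4: 0.05676 × 63 = 3.5759
  age 5: 0.03803 × 365 = 13.8810
R₀ = 0.0000 + 43.2150 + 31.8092 + 3.5759 + 13.8810 = 92.4811

92.481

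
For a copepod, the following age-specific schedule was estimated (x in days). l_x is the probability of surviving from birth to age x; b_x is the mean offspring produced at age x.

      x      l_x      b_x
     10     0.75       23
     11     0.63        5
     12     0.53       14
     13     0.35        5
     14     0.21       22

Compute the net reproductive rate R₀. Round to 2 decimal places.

34.19

R₀ = Σ l_x b_x:
  age 10: 0.75 × 23 = 17.2500
  age 11: 0.63 × 5 = 3.1500
  age 12: 0.53 × 14 = 7.4200
  age 13: 0.35 × 5 = 1.7500
  age 14: 0.21 × 22 = 4.6200
R₀ = 17.2500 + 3.1500 + 7.4200 + 1.7500 + 4.6200 = 34.1900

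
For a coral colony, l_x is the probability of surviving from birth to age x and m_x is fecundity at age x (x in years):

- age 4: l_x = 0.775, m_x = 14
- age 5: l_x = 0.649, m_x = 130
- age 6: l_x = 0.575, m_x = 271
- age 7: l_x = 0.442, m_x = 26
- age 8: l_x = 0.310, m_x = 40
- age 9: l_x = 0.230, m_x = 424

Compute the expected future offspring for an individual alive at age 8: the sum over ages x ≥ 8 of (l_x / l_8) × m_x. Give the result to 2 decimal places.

354.58

l_8 = 0.310. Conditional survival from age 8 to x is l_x / l_8.
  x=8: (0.310/0.310) × 40 = 40.0000
  x=9: (0.230/0.310) × 424 = 314.5806
Sum = 40.0000 + 314.5806 = 354.5806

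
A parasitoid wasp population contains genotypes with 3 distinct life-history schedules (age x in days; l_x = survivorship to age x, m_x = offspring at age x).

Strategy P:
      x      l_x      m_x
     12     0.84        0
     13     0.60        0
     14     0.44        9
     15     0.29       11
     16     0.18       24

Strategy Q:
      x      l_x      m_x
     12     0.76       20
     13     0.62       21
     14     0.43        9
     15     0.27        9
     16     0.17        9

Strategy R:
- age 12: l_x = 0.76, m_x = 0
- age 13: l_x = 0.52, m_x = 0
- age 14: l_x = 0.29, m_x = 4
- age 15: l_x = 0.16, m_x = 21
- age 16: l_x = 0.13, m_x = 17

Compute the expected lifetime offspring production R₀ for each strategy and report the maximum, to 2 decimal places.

Strategy P: R₀ = 0.84×0 + 0.60×0 + 0.44×9 + 0.29×11 + 0.18×24 = 11.4700
Strategy Q: R₀ = 0.76×20 + 0.62×21 + 0.43×9 + 0.27×9 + 0.17×9 = 36.0500
Strategy R: R₀ = 0.76×0 + 0.52×0 + 0.29×4 + 0.16×21 + 0.13×17 = 6.7300
Highest R₀: strategy Q with 36.0500.

36.05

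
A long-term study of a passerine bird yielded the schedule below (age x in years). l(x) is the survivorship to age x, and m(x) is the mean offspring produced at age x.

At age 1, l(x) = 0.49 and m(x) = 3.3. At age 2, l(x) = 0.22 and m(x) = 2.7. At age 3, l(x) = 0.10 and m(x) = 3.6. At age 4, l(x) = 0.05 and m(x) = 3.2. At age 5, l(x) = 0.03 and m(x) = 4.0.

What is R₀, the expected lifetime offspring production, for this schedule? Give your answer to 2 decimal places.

R₀ = Σ l(x) m(x):
  age 1: 0.49 × 3.3 = 1.6170
  age 2: 0.22 × 2.7 = 0.5940
  age 3: 0.10 × 3.6 = 0.3600
  age 4: 0.05 × 3.2 = 0.1600
  age 5: 0.03 × 4.0 = 0.1200
R₀ = 1.6170 + 0.5940 + 0.3600 + 0.1600 + 0.1200 = 2.8510

2.85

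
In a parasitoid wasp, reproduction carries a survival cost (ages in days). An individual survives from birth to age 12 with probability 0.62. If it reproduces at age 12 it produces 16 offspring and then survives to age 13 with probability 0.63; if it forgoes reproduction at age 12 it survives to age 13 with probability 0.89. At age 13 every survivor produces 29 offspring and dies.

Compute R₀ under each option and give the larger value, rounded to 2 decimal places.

breed at age 12: R₀ = 0.62 × (16 + 0.63 × 29) = 0.62 × 34.2700 = 21.2474
delay to age 13: R₀ = 0.62 × (0.89 × 29) = 0.62 × 25.8100 = 16.0022
Higher: breed at age 12 (21.2474).

21.25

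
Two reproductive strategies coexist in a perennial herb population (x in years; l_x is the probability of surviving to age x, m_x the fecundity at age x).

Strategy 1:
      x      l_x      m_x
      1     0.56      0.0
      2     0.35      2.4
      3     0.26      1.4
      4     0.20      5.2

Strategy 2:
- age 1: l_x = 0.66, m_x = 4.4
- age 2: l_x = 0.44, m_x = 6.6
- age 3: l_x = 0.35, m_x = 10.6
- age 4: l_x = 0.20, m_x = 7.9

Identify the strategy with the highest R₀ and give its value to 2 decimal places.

Strategy 1: R₀ = 0.56×0.0 + 0.35×2.4 + 0.26×1.4 + 0.20×5.2 = 2.2440
Strategy 2: R₀ = 0.66×4.4 + 0.44×6.6 + 0.35×10.6 + 0.20×7.9 = 11.0980
Highest R₀: strategy 2 with 11.0980.

11.10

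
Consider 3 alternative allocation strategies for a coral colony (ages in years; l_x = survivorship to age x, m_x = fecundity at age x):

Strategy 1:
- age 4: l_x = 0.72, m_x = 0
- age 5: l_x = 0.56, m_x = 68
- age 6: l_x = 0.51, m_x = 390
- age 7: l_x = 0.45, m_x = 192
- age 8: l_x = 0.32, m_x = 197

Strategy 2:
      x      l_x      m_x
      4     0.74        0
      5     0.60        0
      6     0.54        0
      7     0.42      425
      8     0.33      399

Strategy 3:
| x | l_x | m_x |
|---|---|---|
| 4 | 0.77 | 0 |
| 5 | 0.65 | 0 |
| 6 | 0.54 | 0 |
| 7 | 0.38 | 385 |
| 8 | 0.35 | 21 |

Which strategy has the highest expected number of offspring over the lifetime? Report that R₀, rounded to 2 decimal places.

Strategy 1: R₀ = 0.72×0 + 0.56×68 + 0.51×390 + 0.45×192 + 0.32×197 = 386.4200
Strategy 2: R₀ = 0.74×0 + 0.60×0 + 0.54×0 + 0.42×425 + 0.33×399 = 310.1700
Strategy 3: R₀ = 0.77×0 + 0.65×0 + 0.54×0 + 0.38×385 + 0.35×21 = 153.6500
Highest R₀: strategy 1 with 386.4200.

386.42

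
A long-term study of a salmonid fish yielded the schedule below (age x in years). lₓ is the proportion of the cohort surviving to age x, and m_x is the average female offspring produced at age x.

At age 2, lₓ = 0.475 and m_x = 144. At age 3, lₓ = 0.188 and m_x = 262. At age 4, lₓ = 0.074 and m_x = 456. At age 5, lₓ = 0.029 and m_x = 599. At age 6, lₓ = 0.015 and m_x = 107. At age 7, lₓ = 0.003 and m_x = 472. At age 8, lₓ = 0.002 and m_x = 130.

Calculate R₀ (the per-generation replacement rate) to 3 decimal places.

172.052

R₀ = Σ lₓ m_x:
  age 2: 0.475 × 144 = 68.4000
  age 3: 0.188 × 262 = 49.2560
  age 4: 0.074 × 456 = 33.7440
  age 5: 0.029 × 599 = 17.3710
  age 6: 0.015 × 107 = 1.6050
  age 7: 0.003 × 472 = 1.4160
  age 8: 0.002 × 130 = 0.2600
R₀ = 68.4000 + 49.2560 + 33.7440 + 17.3710 + 1.6050 + 1.4160 + 0.2600 = 172.0520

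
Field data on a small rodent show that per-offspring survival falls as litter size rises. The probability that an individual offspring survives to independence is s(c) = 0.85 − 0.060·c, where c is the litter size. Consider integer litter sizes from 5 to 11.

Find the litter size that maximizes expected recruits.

Expected recruits = c × s(c):
  c=5: 5 × 0.550 = 2.750
  c=6: 6 × 0.490 = 2.940
  c=7: 7 × 0.430 = 3.010
  c=8: 8 × 0.370 = 2.960
  c=9: 9 × 0.310 = 2.790
  c=10: 10 × 0.250 = 2.500
  c=11: 11 × 0.190 = 2.090
Maximum at c = 7 (3.010 recruits).

7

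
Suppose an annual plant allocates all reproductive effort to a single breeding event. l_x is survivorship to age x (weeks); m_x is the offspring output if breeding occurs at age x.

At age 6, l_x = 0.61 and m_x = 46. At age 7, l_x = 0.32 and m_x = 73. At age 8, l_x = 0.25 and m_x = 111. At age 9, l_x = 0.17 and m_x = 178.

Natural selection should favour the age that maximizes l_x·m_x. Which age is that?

Expected offspring if breeding at age x = l_x × m_x:
  age 6: 0.61 × 46 = 28.060
  age 7: 0.32 × 73 = 23.360
  age 8: 0.25 × 111 = 27.750
  age 9: 0.17 × 178 = 30.260
Maximum at age 9 (30.260).

9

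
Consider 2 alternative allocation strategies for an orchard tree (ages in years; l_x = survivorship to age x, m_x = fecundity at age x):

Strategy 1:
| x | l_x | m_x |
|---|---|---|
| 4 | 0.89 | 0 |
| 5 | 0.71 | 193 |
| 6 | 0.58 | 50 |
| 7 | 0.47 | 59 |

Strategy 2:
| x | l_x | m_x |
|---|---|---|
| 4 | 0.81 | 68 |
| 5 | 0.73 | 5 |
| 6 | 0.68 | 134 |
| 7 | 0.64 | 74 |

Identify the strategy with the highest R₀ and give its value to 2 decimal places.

Strategy 1: R₀ = 0.89×0 + 0.71×193 + 0.58×50 + 0.47×59 = 193.7600
Strategy 2: R₀ = 0.81×68 + 0.73×5 + 0.68×134 + 0.64×74 = 197.2100
Highest R₀: strategy 2 with 197.2100.

197.21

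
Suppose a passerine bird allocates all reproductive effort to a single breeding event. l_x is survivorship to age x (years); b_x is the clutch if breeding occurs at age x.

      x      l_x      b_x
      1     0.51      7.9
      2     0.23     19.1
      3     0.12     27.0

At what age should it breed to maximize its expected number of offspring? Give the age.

Expected offspring if breeding at age x = l_x × b_x:
  age 1: 0.51 × 7.9 = 4.029
  age 2: 0.23 × 19.1 = 4.393
  age 3: 0.12 × 27.0 = 3.240
Maximum at age 2 (4.393).

2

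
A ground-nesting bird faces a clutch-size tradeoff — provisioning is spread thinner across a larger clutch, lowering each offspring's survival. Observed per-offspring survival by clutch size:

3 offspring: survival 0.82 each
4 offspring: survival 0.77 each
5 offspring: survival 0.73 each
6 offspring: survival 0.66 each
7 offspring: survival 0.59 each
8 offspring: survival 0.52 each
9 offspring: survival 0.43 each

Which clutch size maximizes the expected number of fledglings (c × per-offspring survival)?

Expected fledglings = c × s(c):
  c=3: 3 × 0.82 = 2.460
  c=4: 4 × 0.77 = 3.080
  c=5: 5 × 0.73 = 3.650
  c=6: 6 × 0.66 = 3.960
  c=7: 7 × 0.59 = 4.130
  c=8: 8 × 0.52 = 4.160
  c=9: 9 × 0.43 = 3.870
Maximum at c = 8 (4.160 fledglings).

8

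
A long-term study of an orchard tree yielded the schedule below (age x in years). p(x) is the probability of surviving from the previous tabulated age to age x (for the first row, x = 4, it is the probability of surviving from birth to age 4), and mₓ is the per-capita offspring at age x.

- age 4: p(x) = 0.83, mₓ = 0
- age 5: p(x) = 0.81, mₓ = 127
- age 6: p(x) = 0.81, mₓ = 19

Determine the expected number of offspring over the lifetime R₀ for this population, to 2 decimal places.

95.73

Survivorship from birth: l_x = p_4·p_5·…·p_x.
  l_4 = 0.83000
  l_5 = 0.67230
  l_6 = 0.54456
R₀ = Σ l_x mₓ:
  age 4: 0.83000 × 0 = 0.0000
  age 5: 0.67230 × 127 = 85.3821
  age 6: 0.54456 × 19 = 10.3466
R₀ = 0.0000 + 85.3821 + 10.3466 = 95.7287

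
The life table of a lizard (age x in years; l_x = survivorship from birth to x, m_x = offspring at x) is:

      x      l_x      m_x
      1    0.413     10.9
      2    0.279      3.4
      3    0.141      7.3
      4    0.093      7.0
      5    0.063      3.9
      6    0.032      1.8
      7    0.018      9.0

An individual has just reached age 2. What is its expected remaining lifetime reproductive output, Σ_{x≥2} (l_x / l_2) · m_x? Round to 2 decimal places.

11.09

l_2 = 0.279. Conditional survival from age 2 to x is l_x / l_2.
  x=2: (0.279/0.279) × 3.4 = 3.4000
  x=3: (0.141/0.279) × 7.3 = 3.6892
  x=4: (0.093/0.279) × 7.0 = 2.3333
  x=5: (0.063/0.279) × 3.9 = 0.8806
  x=6: (0.032/0.279) × 1.8 = 0.2065
  x=7: (0.018/0.279) × 9.0 = 0.5806
Sum = 3.4000 + 3.6892 + 2.3333 + 0.8806 + 0.2065 + 0.5806 = 11.0903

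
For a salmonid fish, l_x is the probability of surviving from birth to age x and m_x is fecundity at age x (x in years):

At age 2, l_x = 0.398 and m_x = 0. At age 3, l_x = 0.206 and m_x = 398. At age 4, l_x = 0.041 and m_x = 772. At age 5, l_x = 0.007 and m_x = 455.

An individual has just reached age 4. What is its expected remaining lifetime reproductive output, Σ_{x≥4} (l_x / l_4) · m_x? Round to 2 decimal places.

849.68

l_4 = 0.041. Conditional survival from age 4 to x is l_x / l_4.
  x=4: (0.041/0.041) × 772 = 772.0000
  x=5: (0.007/0.041) × 455 = 77.6829
Sum = 772.0000 + 77.6829 = 849.6829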